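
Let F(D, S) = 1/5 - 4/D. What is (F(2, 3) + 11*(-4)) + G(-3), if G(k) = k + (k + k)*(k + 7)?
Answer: -364/5 ≈ -72.800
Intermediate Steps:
F(D, S) = ⅕ - 4/D (F(D, S) = 1*(⅕) - 4/D = ⅕ - 4/D)
G(k) = k + 2*k*(7 + k) (G(k) = k + (2*k)*(7 + k) = k + 2*k*(7 + k))
(F(2, 3) + 11*(-4)) + G(-3) = ((⅕)*(-20 + 2)/2 + 11*(-4)) - 3*(15 + 2*(-3)) = ((⅕)*(½)*(-18) - 44) - 3*(15 - 6) = (-9/5 - 44) - 3*9 = -229/5 - 27 = -364/5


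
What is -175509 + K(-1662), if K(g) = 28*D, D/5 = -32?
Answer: -179989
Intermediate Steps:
D = -160 (D = 5*(-32) = -160)
K(g) = -4480 (K(g) = 28*(-160) = -4480)
-175509 + K(-1662) = -175509 - 4480 = -179989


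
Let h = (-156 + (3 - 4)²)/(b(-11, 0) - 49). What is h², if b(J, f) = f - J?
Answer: 24025/1444 ≈ 16.638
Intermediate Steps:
h = 155/38 (h = (-156 + (3 - 4)²)/((0 - 1*(-11)) - 49) = (-156 + (-1)²)/((0 + 11) - 49) = (-156 + 1)/(11 - 49) = -155/(-38) = -155*(-1/38) = 155/38 ≈ 4.0789)
h² = (155/38)² = 24025/1444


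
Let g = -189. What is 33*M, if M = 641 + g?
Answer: 14916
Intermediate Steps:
M = 452 (M = 641 - 189 = 452)
33*M = 33*452 = 14916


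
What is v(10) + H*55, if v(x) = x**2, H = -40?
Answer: -2100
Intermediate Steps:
v(10) + H*55 = 10**2 - 40*55 = 100 - 2200 = -2100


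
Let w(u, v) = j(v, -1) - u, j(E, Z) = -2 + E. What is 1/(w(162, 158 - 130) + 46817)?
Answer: 1/46681 ≈ 2.1422e-5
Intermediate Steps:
w(u, v) = -2 + v - u (w(u, v) = (-2 + v) - u = -2 + v - u)
1/(w(162, 158 - 130) + 46817) = 1/((-2 + (158 - 130) - 1*162) + 46817) = 1/((-2 + 28 - 162) + 46817) = 1/(-136 + 46817) = 1/46681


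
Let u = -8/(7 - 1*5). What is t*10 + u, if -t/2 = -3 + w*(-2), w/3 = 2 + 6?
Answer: 1016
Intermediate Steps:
u = -4 (u = -8/(7 - 5) = -8/2 = -8*½ = -4)
w = 24 (w = 3*(2 + 6) = 3*8 = 24)
t = 102 (t = -2*(-3 + 24*(-2)) = -2*(-3 - 48) = -2*(-51) = 102)
t*10 + u = 102*10 - 4 = 1020 - 4 = 1016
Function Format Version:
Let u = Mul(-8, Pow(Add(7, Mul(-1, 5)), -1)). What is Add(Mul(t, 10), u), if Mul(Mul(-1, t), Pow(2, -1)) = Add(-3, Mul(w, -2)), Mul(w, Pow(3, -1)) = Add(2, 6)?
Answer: 1016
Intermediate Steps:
u = -4 (u = Mul(-8, Pow(Add(7, -5), -1)) = Mul(-8, Pow(2, -1)) = Mul(-8, Rational(1, 2)) = -4)
w = 24 (w = Mul(3, Add(2, 6)) = Mul(3, 8) = 24)
t = 102 (t = Mul(-2, Add(-3, Mul(24, -2))) = Mul(-2, Add(-3, -48)) = Mul(-2, -51) = 102)
Add(Mul(t, 10), u) = Add(Mul(102, 10), -4) = Add(1020, -4) = 1016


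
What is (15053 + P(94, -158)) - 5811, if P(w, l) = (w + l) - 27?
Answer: 9151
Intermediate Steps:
P(w, l) = -27 + l + w (P(w, l) = (l + w) - 27 = -27 + l + w)
(15053 + P(94, -158)) - 5811 = (15053 + (-27 - 158 + 94)) - 5811 = (15053 - 91) - 5811 = 14962 - 5811 = 9151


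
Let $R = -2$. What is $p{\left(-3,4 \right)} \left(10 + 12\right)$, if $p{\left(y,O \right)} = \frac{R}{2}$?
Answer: $-22$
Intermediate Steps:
$p{\left(y,O \right)} = -1$ ($p{\left(y,O \right)} = - \frac{2}{2} = \left(-2\right) \frac{1}{2} = -1$)
$p{\left(-3,4 \right)} \left(10 + 12\right) = - (10 + 12) = \left(-1\right) 22 = -22$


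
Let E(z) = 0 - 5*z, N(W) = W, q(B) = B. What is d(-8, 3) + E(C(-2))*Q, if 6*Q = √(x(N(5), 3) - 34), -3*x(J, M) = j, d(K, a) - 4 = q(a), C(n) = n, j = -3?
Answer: 7 + 5*I*√33/3 ≈ 7.0 + 9.5743*I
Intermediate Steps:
d(K, a) = 4 + a
x(J, M) = 1 (x(J, M) = -⅓*(-3) = 1)
E(z) = -5*z
Q = I*√33/6 (Q = √(1 - 34)/6 = √(-33)/6 = (I*√33)/6 = I*√33/6 ≈ 0.95743*I)
d(-8, 3) + E(C(-2))*Q = (4 + 3) + (-5*(-2))*(I*√33/6) = 7 + 10*(I*√33/6) = 7 + 5*I*√33/3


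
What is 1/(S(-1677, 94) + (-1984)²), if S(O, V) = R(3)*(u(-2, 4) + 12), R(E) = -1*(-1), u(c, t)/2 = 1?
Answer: 1/3936270 ≈ 2.5405e-7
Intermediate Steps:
u(c, t) = 2 (u(c, t) = 2*1 = 2)
R(E) = 1
S(O, V) = 14 (S(O, V) = 1*(2 + 12) = 1*14 = 14)
1/(S(-1677, 94) + (-1984)²) = 1/(14 + (-1984)²) = 1/(14 + 3936256) = 1/3936270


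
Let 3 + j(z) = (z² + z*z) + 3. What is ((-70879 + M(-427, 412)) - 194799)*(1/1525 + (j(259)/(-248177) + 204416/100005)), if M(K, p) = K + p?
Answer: -3025148569376473691/7569776969925 ≈ -3.9964e+5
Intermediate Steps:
j(z) = 2*z² (j(z) = -3 + ((z² + z*z) + 3) = -3 + ((z² + z²) + 3) = -3 + (2*z² + 3) = -3 + (3 + 2*z²) = 2*z²)
((-70879 + M(-427, 412)) - 194799)*(1/1525 + (j(259)/(-248177) + 204416/100005)) = ((-70879 + (-427 + 412)) - 194799)*(1/1525 + ((2*259²)/(-248177) + 204416/100005)) = ((-70879 - 15) - 194799)*(1/1525 + ((2*67081)*(-1/248177) + 204416*(1/100005))) = (-70894 - 194799)*(1/1525 + (134162*(-1/248177) + 204416/100005)) = -265693*(1/1525 + (-134162/248177 + 204416/100005)) = -265693*(1/1525 + 37314478822/24818940885) = -265693*11385879828887/7569776969925 = -3025148569376473691/7569776969925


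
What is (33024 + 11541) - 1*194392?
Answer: -149827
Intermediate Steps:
(33024 + 11541) - 1*194392 = 44565 - 194392 = -149827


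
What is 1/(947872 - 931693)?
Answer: 1/16179 ≈ 6.1809e-5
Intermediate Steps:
1/(947872 - 931693) = 1/16179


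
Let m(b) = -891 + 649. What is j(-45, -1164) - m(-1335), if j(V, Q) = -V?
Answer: 287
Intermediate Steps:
m(b) = -242
j(-45, -1164) - m(-1335) = -1*(-45) - 1*(-242) = 45 + 242 = 287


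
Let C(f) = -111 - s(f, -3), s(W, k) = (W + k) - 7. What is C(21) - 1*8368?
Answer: -8490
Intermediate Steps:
s(W, k) = -7 + W + k
C(f) = -101 - f (C(f) = -111 - (-7 + f - 3) = -111 - (-10 + f) = -111 + (10 - f) = -101 - f)
C(21) - 1*8368 = (-101 - 1*21) - 1*8368 = (-101 - 21) - 8368 = -122 - 8368 = -8490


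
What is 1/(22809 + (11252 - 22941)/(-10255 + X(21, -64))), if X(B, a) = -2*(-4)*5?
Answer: 10215/233005624 ≈ 4.3840e-5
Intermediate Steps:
X(B, a) = 40 (X(B, a) = 8*5 = 40)
1/(22809 + (11252 - 22941)/(-10255 + X(21, -64))) = 1/(22809 + (11252 - 22941)/(-10255 + 40)) = 1/(22809 - 11689/(-10215)) = 1/(22809 - 11689*(-1/10215)) = 1/(22809 + 11689/10215) = 1/(233005624/10215) = 10215/233005624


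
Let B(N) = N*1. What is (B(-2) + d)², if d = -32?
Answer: 1156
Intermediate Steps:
B(N) = N
(B(-2) + d)² = (-2 - 32)² = (-34)² = 1156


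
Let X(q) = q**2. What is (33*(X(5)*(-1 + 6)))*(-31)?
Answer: -127875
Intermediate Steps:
(33*(X(5)*(-1 + 6)))*(-31) = (33*(5**2*(-1 + 6)))*(-31) = (33*(25*5))*(-31) = (33*125)*(-31) = 4125*(-31) = -127875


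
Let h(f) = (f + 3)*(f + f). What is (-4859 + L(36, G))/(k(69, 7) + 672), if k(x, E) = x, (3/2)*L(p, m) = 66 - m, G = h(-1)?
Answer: -14437/2223 ≈ -6.4944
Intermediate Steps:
h(f) = 2*f*(3 + f) (h(f) = (3 + f)*(2*f) = 2*f*(3 + f))
G = -4 (G = 2*(-1)*(3 - 1) = 2*(-1)*2 = -4)
L(p, m) = 44 - 2*m/3 (L(p, m) = 2*(66 - m)/3 = 44 - 2*m/3)
(-4859 + L(36, G))/(k(69, 7) + 672) = (-4859 + (44 - ⅔*(-4)))/(69 + 672) = (-4859 + (44 + 8/3))/741 = (-4859 + 140/3)*(1/741) = -14437/3*1/741 = -14437/2223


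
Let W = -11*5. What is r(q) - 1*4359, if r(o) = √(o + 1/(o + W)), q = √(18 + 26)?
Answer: -4359 + √(-45 + 110*√11)/√(55 - 2*√11) ≈ -4356.4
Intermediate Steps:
W = -55
q = 2*√11 (q = √44 = 2*√11 ≈ 6.6332)
r(o) = √(o + 1/(-55 + o)) (r(o) = √(o + 1/(o - 55)) = √(o + 1/(-55 + o)))
r(q) - 1*4359 = √((1 + (2*√11)*(-55 + 2*√11))/(-55 + 2*√11)) - 1*4359 = √((1 + 2*√11*(-55 + 2*√11))/(-55 + 2*√11)) - 4359 = √(-1/(-55 + 2*√11))*√(-1 - 2*√11*(-55 + 2*√11)) - 4359 = -4359 + √(-1/(-55 + 2*√11))*√(-1 - 2*√11*(-55 + 2*√11))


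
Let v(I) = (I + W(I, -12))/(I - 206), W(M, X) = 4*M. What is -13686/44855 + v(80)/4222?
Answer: -1824627698/5965401015 ≈ -0.30587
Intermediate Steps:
v(I) = 5*I/(-206 + I) (v(I) = (I + 4*I)/(I - 206) = (5*I)/(-206 + I) = 5*I/(-206 + I))
-13686/44855 + v(80)/4222 = -13686/44855 + (5*80/(-206 + 80))/4222 = -13686*1/44855 + (5*80/(-126))*(1/4222) = -13686/44855 + (5*80*(-1/126))*(1/4222) = -13686/44855 - 200/63*1/4222 = -13686/44855 - 100/132993 = -1824627698/5965401015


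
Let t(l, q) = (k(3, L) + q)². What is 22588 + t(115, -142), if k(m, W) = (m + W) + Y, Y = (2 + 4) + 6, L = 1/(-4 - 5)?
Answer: 3138364/81 ≈ 38745.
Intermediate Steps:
L = -⅑ (L = 1/(-9) = -⅑ ≈ -0.11111)
Y = 12 (Y = 6 + 6 = 12)
k(m, W) = 12 + W + m (k(m, W) = (m + W) + 12 = (W + m) + 12 = 12 + W + m)
t(l, q) = (134/9 + q)² (t(l, q) = ((12 - ⅑ + 3) + q)² = (134/9 + q)²)
22588 + t(115, -142) = 22588 + (134 + 9*(-142))²/81 = 22588 + (134 - 1278)²/81 = 22588 + (1/81)*(-1144)² = 22588 + (1/81)*1308736 = 22588 + 1308736/81 = 3138364/81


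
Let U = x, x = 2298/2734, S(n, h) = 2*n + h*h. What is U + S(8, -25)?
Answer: 877396/1367 ≈ 641.84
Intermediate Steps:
S(n, h) = h**2 + 2*n (S(n, h) = 2*n + h**2 = h**2 + 2*n)
x = 1149/1367 (x = 2298*(1/2734) = 1149/1367 ≈ 0.84053)
U = 1149/1367 ≈ 0.84053
U + S(8, -25) = 1149/1367 + ((-25)**2 + 2*8) = 1149/1367 + (625 + 16) = 1149/1367 + 641 = 877396/1367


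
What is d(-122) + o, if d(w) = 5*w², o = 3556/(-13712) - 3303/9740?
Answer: 310596070107/4173590 ≈ 74419.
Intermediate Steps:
o = -2497693/4173590 (o = 3556*(-1/13712) - 3303*1/9740 = -889/3428 - 3303/9740 = -2497693/4173590 ≈ -0.59845)
d(-122) + o = 5*(-122)² - 2497693/4173590 = 5*14884 - 2497693/4173590 = 74420 - 2497693/4173590 = 310596070107/4173590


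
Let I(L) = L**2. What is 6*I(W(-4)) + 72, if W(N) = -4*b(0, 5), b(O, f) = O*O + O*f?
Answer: 72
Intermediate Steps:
b(O, f) = O**2 + O*f
W(N) = 0 (W(N) = -0*(0 + 5) = -0*5 = -4*0 = 0)
6*I(W(-4)) + 72 = 6*0**2 + 72 = 6*0 + 72 = 0 + 72 = 72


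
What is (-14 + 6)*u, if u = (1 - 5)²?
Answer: -128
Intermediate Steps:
u = 16 (u = (-4)² = 16)
(-14 + 6)*u = (-14 + 6)*16 = -8*16 = -128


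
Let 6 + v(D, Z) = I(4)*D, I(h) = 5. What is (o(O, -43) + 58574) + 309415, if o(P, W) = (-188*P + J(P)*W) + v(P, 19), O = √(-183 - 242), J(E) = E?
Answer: 367983 - 1130*I*√17 ≈ 3.6798e+5 - 4659.1*I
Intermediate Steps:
O = 5*I*√17 (O = √(-425) = 5*I*√17 ≈ 20.616*I)
v(D, Z) = -6 + 5*D
o(P, W) = -6 - 183*P + P*W (o(P, W) = (-188*P + P*W) + (-6 + 5*P) = -6 - 183*P + P*W)
(o(O, -43) + 58574) + 309415 = ((-6 - 915*I*√17 + (5*I*√17)*(-43)) + 58574) + 309415 = ((-6 - 915*I*√17 - 215*I*√17) + 58574) + 309415 = ((-6 - 1130*I*√17) + 58574) + 309415 = (58568 - 1130*I*√17) + 309415 = 367983 - 1130*I*√17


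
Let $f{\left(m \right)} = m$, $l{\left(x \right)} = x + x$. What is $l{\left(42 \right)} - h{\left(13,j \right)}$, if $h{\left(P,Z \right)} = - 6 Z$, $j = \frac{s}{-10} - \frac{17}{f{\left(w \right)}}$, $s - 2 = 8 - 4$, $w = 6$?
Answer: $\frac{317}{5} \approx 63.4$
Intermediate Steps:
$l{\left(x \right)} = 2 x$
$s = 6$ ($s = 2 + \left(8 - 4\right) = 2 + 4 = 6$)
$j = - \frac{103}{30}$ ($j = \frac{6}{-10} - \frac{17}{6} = 6 \left(- \frac{1}{10}\right) - \frac{17}{6} = - \frac{3}{5} - \frac{17}{6} = - \frac{103}{30} \approx -3.4333$)
$l{\left(42 \right)} - h{\left(13,j \right)} = 2 \cdot 42 - \left(-6\right) \left(- \frac{103}{30}\right) = 84 - \frac{103}{5} = \frac{317}{5}$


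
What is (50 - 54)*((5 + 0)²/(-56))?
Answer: 25/14 ≈ 1.7857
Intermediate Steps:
(50 - 54)*((5 + 0)²/(-56)) = -4*5²*(-1)/56 = -100*(-1)/56 = -4*(-25/56) = 25/14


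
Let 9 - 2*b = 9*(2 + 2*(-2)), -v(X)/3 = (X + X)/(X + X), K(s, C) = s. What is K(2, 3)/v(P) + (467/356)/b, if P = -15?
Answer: -2737/4806 ≈ -0.56950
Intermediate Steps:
v(X) = -3 (v(X) = -3*(X + X)/(X + X) = -3*2*X/(2*X) = -3*2*X*1/(2*X) = -3*1 = -3)
b = 27/2 (b = 9/2 - 9*(2 + 2*(-2))/2 = 9/2 - 9*(2 - 4)/2 = 9/2 - 9*(-2)/2 = 9/2 - ½*(-18) = 9/2 + 9 = 27/2 ≈ 13.500)
K(2, 3)/v(P) + (467/356)/b = 2/(-3) + (467/356)/(27/2) = 2*(-⅓) + (467*(1/356))*(2/27) = -⅔ + (467/356)*(2/27) = -⅔ + 467/4806 = -2737/4806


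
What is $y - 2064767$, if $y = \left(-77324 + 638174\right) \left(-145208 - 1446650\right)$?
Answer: $-892795624067$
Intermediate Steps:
$y = -892793559300$ ($y = 560850 \left(-1591858\right) = -892793559300$)
$y - 2064767 = -892793559300 - 2064767 = -892795624067$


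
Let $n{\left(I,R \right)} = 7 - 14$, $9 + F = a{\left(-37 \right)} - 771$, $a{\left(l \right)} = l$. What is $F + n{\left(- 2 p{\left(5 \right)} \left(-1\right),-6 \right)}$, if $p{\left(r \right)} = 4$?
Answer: $-824$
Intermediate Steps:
$F = -817$ ($F = -9 - 808 = -817$)
$n{\left(I,R \right)} = -7$
$F + n{\left(- 2 p{\left(5 \right)} \left(-1\right),-6 \right)} = -817 - 7 = -824$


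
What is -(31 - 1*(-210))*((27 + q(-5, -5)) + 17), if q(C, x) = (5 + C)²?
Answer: -10604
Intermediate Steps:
-(31 - 1*(-210))*((27 + q(-5, -5)) + 17) = -(31 - 1*(-210))*((27 + (5 - 5)²) + 17) = -(31 + 210)*((27 + 0²) + 17) = -241*((27 + 0) + 17) = -241*(27 + 17) = -241*44 = -1*10604 = -10604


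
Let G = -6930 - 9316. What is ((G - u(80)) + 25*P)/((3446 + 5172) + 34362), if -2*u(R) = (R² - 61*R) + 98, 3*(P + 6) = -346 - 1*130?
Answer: -58661/128940 ≈ -0.45495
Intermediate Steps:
P = -494/3 (P = -6 + (-346 - 1*130)/3 = -6 + (-346 - 130)/3 = -6 + (⅓)*(-476) = -6 - 476/3 = -494/3 ≈ -164.67)
u(R) = -49 - R²/2 + 61*R/2 (u(R) = -((R² - 61*R) + 98)/2 = -(98 + R² - 61*R)/2 = -49 - R²/2 + 61*R/2)
G = -16246
((G - u(80)) + 25*P)/((3446 + 5172) + 34362) = ((-16246 - (-49 - ½*80² + (61/2)*80)) + 25*(-494/3))/((3446 + 5172) + 34362) = ((-16246 - (-49 - ½*6400 + 2440)) - 12350/3)/(8618 + 34362) = ((-16246 - (-49 - 3200 + 2440)) - 12350/3)/42980 = ((-16246 - 1*(-809)) - 12350/3)*(1/42980) = ((-16246 + 809) - 12350/3)*(1/42980) = (-15437 - 12350/3)*(1/42980) = -58661/3*1/42980 = -58661/128940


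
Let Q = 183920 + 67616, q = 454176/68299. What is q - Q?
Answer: -17179203088/68299 ≈ -2.5153e+5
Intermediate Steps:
q = 454176/68299 (q = 454176*(1/68299) = 454176/68299 ≈ 6.6498)
Q = 251536
q - Q = 454176/68299 - 1*251536 = 454176/68299 - 251536 = -17179203088/68299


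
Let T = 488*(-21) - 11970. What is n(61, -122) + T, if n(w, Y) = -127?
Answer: -22345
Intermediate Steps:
T = -22218 (T = -10248 - 11970 = -22218)
n(61, -122) + T = -127 - 22218 = -22345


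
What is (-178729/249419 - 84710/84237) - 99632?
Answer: -48682214435413/488611821 ≈ -99634.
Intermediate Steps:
(-178729/249419 - 84710/84237) - 99632 = (-178729*1/249419 - 84710*1/84237) - 99632 = (-178729/249419 - 1970/1959) - 99632 = -841485541/488611821 - 99632 = -48682214435413/488611821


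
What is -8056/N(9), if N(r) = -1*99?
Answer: 8056/99 ≈ 81.374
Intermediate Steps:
N(r) = -99
-8056/N(9) = -8056/(-99) = -8056*(-1/99) = 8056/99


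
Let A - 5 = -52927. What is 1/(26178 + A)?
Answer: -1/26744 ≈ -3.7392e-5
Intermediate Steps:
A = -52922 (A = 5 - 52927 = -52922)
1/(26178 + A) = 1/(26178 - 52922) = 1/(-26744) = -1/26744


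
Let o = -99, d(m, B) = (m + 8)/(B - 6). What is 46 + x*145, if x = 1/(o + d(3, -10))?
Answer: 490/11 ≈ 44.545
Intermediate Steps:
d(m, B) = (8 + m)/(-6 + B)
x = -16/1595 (x = 1/(-99 + (8 + 3)/(-6 - 10)) = 1/(-99 + 11/(-16)) = 1/(-99 - 1/16*11) = 1/(-99 - 11/16) = 1/(-1595/16) = -16/1595 ≈ -0.010031)
46 + x*145 = 46 - 16/1595*145 = 46 - 16/11 = 490/11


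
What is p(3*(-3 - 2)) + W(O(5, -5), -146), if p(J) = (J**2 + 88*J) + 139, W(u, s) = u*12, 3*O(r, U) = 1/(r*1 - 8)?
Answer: -2872/3 ≈ -957.33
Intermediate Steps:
O(r, U) = 1/(3*(-8 + r)) (O(r, U) = 1/(3*(r*1 - 8)) = 1/(3*(r - 8)) = 1/(3*(-8 + r)))
W(u, s) = 12*u
p(J) = 139 + J**2 + 88*J
p(3*(-3 - 2)) + W(O(5, -5), -146) = (139 + (3*(-3 - 2))**2 + 88*(3*(-3 - 2))) + 12*(1/(3*(-8 + 5))) = (139 + (3*(-5))**2 + 88*(3*(-5))) + 12*((1/3)/(-3)) = (139 + (-15)**2 + 88*(-15)) + 12*((1/3)*(-1/3)) = (139 + 225 - 1320) + 12*(-1/9) = -956 - 4/3 = -2872/3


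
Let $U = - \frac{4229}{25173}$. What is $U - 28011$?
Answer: $- \frac{705125132}{25173} \approx -28011.0$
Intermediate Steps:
$U = - \frac{4229}{25173}$ ($U = \left(-4229\right) \frac{1}{25173} = - \frac{4229}{25173} \approx -0.168$)
$U - 28011 = - \frac{4229}{25173} - 28011 = - \frac{705125132}{25173}$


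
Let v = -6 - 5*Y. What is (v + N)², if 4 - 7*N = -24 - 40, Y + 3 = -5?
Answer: 93636/49 ≈ 1910.9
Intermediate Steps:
Y = -8 (Y = -3 - 5 = -8)
v = 34 (v = -6 - 5*(-8) = -6 + 40 = 34)
N = 68/7 (N = 4/7 - (-24 - 40)/7 = 4/7 - ⅐*(-64) = 4/7 + 64/7 = 68/7 ≈ 9.7143)
(v + N)² = (34 + 68/7)² = (306/7)² = 93636/49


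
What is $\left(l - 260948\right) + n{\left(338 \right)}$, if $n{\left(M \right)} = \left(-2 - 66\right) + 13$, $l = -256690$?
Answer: $-517693$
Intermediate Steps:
$n{\left(M \right)} = -55$ ($n{\left(M \right)} = -68 + 13 = -55$)
$\left(l - 260948\right) + n{\left(338 \right)} = \left(-256690 - 260948\right) - 55 = -517638 - 55 = -517693$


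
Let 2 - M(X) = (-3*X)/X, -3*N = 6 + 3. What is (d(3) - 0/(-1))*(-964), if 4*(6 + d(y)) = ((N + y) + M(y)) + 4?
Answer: 3615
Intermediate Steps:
N = -3 (N = -(6 + 3)/3 = -⅓*9 = -3)
M(X) = 5 (M(X) = 2 - (-3*X)/X = 2 - 1*(-3) = 2 + 3 = 5)
d(y) = -9/2 + y/4 (d(y) = -6 + (((-3 + y) + 5) + 4)/4 = -6 + ((2 + y) + 4)/4 = -6 + (6 + y)/4 = -6 + (3/2 + y/4) = -9/2 + y/4)
(d(3) - 0/(-1))*(-964) = ((-9/2 + (¼)*3) - 0/(-1))*(-964) = ((-9/2 + ¾) - 0*(-1))*(-964) = (-15/4 - 1*0)*(-964) = (-15/4 + 0)*(-964) = -15/4*(-964) = 3615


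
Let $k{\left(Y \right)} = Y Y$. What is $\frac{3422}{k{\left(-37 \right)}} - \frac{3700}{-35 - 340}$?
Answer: $\frac{253942}{20535} \approx 12.366$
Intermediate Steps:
$k{\left(Y \right)} = Y^{2}$
$\frac{3422}{k{\left(-37 \right)}} - \frac{3700}{-35 - 340} = \frac{3422}{\left(-37\right)^{2}} - \frac{3700}{-35 - 340} = \frac{3422}{1369} - \frac{3700}{-35 - 340} = 3422 \cdot \frac{1}{1369} - \frac{3700}{-375} = \frac{3422}{1369} - - \frac{148}{15} = \frac{3422}{1369} + \frac{148}{15} = \frac{253942}{20535}$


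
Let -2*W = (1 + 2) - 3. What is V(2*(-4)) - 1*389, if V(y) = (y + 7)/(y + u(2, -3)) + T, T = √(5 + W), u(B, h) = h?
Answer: -4278/11 + √5 ≈ -386.67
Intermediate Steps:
W = 0 (W = -((1 + 2) - 3)/2 = -(3 - 3)/2 = -½*0 = 0)
T = √5 (T = √(5 + 0) = √5 ≈ 2.2361)
V(y) = √5 + (7 + y)/(-3 + y) (V(y) = (y + 7)/(y - 3) + √5 = (7 + y)/(-3 + y) + √5 = √5 + (7 + y)/(-3 + y))
V(2*(-4)) - 1*389 = (7 + 2*(-4) - 3*√5 + (2*(-4))*√5)/(-3 + 2*(-4)) - 1*389 = (7 - 8 - 3*√5 - 8*√5)/(-3 - 8) - 389 = (-1 - 11*√5)/(-11) - 389 = -(-1 - 11*√5)/11 - 389 = (1/11 + √5) - 389 = -4278/11 + √5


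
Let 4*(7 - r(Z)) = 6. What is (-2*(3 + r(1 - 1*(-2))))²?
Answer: 289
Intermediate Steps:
r(Z) = 11/2 (r(Z) = 7 - ¼*6 = 7 - 3/2 = 11/2)
(-2*(3 + r(1 - 1*(-2))))² = (-2*(3 + 11/2))² = (-2*17/2)² = (-17)² = 289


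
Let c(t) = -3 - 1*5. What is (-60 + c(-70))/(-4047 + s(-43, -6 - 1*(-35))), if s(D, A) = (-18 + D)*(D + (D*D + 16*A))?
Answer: 68/142517 ≈ 0.00047714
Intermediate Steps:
c(t) = -8 (c(t) = -3 - 5 = -8)
s(D, A) = (-18 + D)*(D + D² + 16*A) (s(D, A) = (-18 + D)*(D + (D² + 16*A)) = (-18 + D)*(D + D² + 16*A))
(-60 + c(-70))/(-4047 + s(-43, -6 - 1*(-35))) = (-60 - 8)/(-4047 + ((-43)³ - 288*(-6 - 1*(-35)) - 18*(-43) - 17*(-43)² + 16*(-6 - 1*(-35))*(-43))) = -68/(-4047 + (-79507 - 288*(-6 + 35) + 774 - 17*1849 + 16*(-6 + 35)*(-43))) = -68/(-4047 + (-79507 - 288*29 + 774 - 31433 + 16*29*(-43))) = -68/(-4047 + (-79507 - 8352 + 774 - 31433 - 19952)) = -68/(-4047 - 138470) = -68/(-142517) = -68*(-1/142517) = 68/142517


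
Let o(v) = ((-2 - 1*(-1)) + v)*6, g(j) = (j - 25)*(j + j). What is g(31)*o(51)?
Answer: 111600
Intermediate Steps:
g(j) = 2*j*(-25 + j) (g(j) = (-25 + j)*(2*j) = 2*j*(-25 + j))
o(v) = -6 + 6*v (o(v) = ((-2 + 1) + v)*6 = (-1 + v)*6 = -6 + 6*v)
g(31)*o(51) = (2*31*(-25 + 31))*(-6 + 6*51) = (2*31*6)*(-6 + 306) = 372*300 = 111600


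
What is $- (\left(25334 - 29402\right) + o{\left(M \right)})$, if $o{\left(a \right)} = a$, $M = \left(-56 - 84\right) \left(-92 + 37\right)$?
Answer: $-3632$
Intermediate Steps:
$M = 7700$ ($M = \left(-140\right) \left(-55\right) = 7700$)
$- (\left(25334 - 29402\right) + o{\left(M \right)}) = - (\left(25334 - 29402\right) + 7700) = - (-4068 + 7700) = \left(-1\right) 3632 = -3632$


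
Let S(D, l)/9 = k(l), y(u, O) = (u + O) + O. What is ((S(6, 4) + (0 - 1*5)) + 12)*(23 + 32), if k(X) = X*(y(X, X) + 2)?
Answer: 28105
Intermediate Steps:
y(u, O) = u + 2*O (y(u, O) = (O + u) + O = u + 2*O)
k(X) = X*(2 + 3*X) (k(X) = X*((X + 2*X) + 2) = X*(3*X + 2) = X*(2 + 3*X))
S(D, l) = 9*l*(2 + 3*l) (S(D, l) = 9*(l*(2 + 3*l)) = 9*l*(2 + 3*l))
((S(6, 4) + (0 - 1*5)) + 12)*(23 + 32) = ((9*4*(2 + 3*4) + (0 - 1*5)) + 12)*(23 + 32) = ((9*4*(2 + 12) + (0 - 5)) + 12)*55 = ((9*4*14 - 5) + 12)*55 = ((504 - 5) + 12)*55 = (499 + 12)*55 = 511*55 = 28105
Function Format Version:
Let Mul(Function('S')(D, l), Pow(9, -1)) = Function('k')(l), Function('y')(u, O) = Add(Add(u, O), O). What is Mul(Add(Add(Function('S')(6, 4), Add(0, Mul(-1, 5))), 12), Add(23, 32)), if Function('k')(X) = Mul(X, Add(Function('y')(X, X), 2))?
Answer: 28105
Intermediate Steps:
Function('y')(u, O) = Add(u, Mul(2, O)) (Function('y')(u, O) = Add(Add(O, u), O) = Add(u, Mul(2, O)))
Function('k')(X) = Mul(X, Add(2, Mul(3, X))) (Function('k')(X) = Mul(X, Add(Add(X, Mul(2, X)), 2)) = Mul(X, Add(Mul(3, X), 2)) = Mul(X, Add(2, Mul(3, X))))
Function('S')(D, l) = Mul(9, l, Add(2, Mul(3, l))) (Function('S')(D, l) = Mul(9, Mul(l, Add(2, Mul(3, l)))) = Mul(9, l, Add(2, Mul(3, l))))
Mul(Add(Add(Function('S')(6, 4), Add(0, Mul(-1, 5))), 12), Add(23, 32)) = Mul(Add(Add(Mul(9, 4, Add(2, Mul(3, 4))), Add(0, Mul(-1, 5))), 12), Add(23, 32)) = Mul(Add(Add(Mul(9, 4, Add(2, 12)), Add(0, -5)), 12), 55) = Mul(Add(Add(Mul(9, 4, 14), -5), 12), 55) = Mul(Add(Add(504, -5), 12), 55) = Mul(Add(499, 12), 55) = Mul(511, 55) = 28105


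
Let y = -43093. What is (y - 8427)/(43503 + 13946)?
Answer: -7360/8207 ≈ -0.89680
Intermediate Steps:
(y - 8427)/(43503 + 13946) = (-43093 - 8427)/(43503 + 13946) = -51520/57449 = -51520*1/57449 = -7360/8207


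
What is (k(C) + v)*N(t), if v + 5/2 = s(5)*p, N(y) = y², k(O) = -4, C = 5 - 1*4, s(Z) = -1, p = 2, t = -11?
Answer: -2057/2 ≈ -1028.5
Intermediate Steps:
C = 1 (C = 5 - 4 = 1)
v = -9/2 (v = -5/2 - 1*2 = -5/2 - 2 = -9/2 ≈ -4.5000)
(k(C) + v)*N(t) = (-4 - 9/2)*(-11)² = -17/2*121 = -2057/2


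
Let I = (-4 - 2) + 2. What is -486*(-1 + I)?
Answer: 2430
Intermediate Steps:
I = -4 (I = -6 + 2 = -4)
-486*(-1 + I) = -486*(-1 - 4) = -486*(-5) = 2430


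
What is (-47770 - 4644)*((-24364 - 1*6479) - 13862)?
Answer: 2343167870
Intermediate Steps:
(-47770 - 4644)*((-24364 - 1*6479) - 13862) = -52414*((-24364 - 6479) - 13862) = -52414*(-30843 - 13862) = -52414*(-44705) = 2343167870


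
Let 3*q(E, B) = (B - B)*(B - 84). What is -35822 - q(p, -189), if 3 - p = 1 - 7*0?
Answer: -35822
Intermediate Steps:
p = 2 (p = 3 - (1 - 7*0) = 3 - (1 + 0) = 3 - 1*1 = 3 - 1 = 2)
q(E, B) = 0 (q(E, B) = ((B - B)*(B - 84))/3 = (0*(-84 + B))/3 = (⅓)*0 = 0)
-35822 - q(p, -189) = -35822 - 1*0 = -35822 + 0 = -35822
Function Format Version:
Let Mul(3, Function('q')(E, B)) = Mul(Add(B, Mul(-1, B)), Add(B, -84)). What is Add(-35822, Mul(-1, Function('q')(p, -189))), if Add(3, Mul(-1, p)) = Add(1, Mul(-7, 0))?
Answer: -35822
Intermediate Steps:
p = 2 (p = Add(3, Mul(-1, Add(1, Mul(-7, 0)))) = Add(3, Mul(-1, Add(1, 0))) = Add(3, Mul(-1, 1)) = Add(3, -1) = 2)
Function('q')(E, B) = 0 (Function('q')(E, B) = Mul(Rational(1, 3), Mul(Add(B, Mul(-1, B)), Add(B, -84))) = Mul(Rational(1, 3), Mul(0, Add(-84, B))) = Mul(Rational(1, 3), 0) = 0)
Add(-35822, Mul(-1, Function('q')(p, -189))) = Add(-35822, Mul(-1, 0)) = Add(-35822, 0) = -35822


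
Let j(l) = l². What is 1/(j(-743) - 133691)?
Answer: 1/418358 ≈ 2.3903e-6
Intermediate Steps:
1/(j(-743) - 133691) = 1/((-743)² - 133691) = 1/(552049 - 133691) = 1/418358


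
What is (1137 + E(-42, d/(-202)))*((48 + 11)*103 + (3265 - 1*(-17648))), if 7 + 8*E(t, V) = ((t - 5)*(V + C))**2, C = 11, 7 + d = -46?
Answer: 159292593827595/163216 ≈ 9.7596e+8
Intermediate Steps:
d = -53 (d = -7 - 46 = -53)
E(t, V) = -7/8 + (-5 + t)**2*(11 + V)**2/8 (E(t, V) = -7/8 + ((t - 5)*(V + 11))**2/8 = -7/8 + ((-5 + t)*(11 + V))**2/8 = -7/8 + ((-5 + t)**2*(11 + V)**2)/8 = -7/8 + (-5 + t)**2*(11 + V)**2/8)
(1137 + E(-42, d/(-202)))*((48 + 11)*103 + (3265 - 1*(-17648))) = (1137 + (-7/8 + (-5 - 42)**2*(11 - 53/(-202))**2/8))*((48 + 11)*103 + (3265 - 1*(-17648))) = (1137 + (-7/8 + (1/8)*(-47)**2*(11 - 53*(-1/202))**2))*(59*103 + (3265 + 17648)) = (1137 + (-7/8 + (1/8)*2209*(11 + 53/202)**2))*(6077 + 20913) = (1137 + (-7/8 + (1/8)*2209*(2275/202)**2))*26990 = (1137 + (-7/8 + (1/8)*2209*(5175625/40804)))*26990 = (1137 + (-7/8 + 11432955625/326432))*26990 = (1137 + 11432669997/326432)*26990 = (11803823181/326432)*26990 = 159292593827595/163216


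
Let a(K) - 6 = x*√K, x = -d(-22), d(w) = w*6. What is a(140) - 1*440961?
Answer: -440955 + 264*√35 ≈ -4.3939e+5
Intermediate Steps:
d(w) = 6*w
x = 132 (x = -6*(-22) = -1*(-132) = 132)
a(K) = 6 + 132*√K
a(140) - 1*440961 = (6 + 132*√140) - 1*440961 = (6 + 132*(2*√35)) - 440961 = (6 + 264*√35) - 440961 = -440955 + 264*√35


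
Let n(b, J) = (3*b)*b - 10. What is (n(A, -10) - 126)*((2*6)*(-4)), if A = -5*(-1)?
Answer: 2928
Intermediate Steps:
A = 5
n(b, J) = -10 + 3*b² (n(b, J) = 3*b² - 10 = -10 + 3*b²)
(n(A, -10) - 126)*((2*6)*(-4)) = ((-10 + 3*5²) - 126)*((2*6)*(-4)) = ((-10 + 3*25) - 126)*(12*(-4)) = ((-10 + 75) - 126)*(-48) = (65 - 126)*(-48) = -61*(-48) = 2928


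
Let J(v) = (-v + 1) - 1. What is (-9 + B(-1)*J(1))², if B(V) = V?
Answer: 64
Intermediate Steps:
J(v) = -v (J(v) = (1 - v) - 1 = -v)
(-9 + B(-1)*J(1))² = (-9 - (-1))² = (-9 - 1*(-1))² = (-9 + 1)² = (-8)² = 64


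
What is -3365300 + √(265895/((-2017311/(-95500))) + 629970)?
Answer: -3365300 + √2614915948991055870/2017311 ≈ -3.3645e+6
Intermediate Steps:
-3365300 + √(265895/((-2017311/(-95500))) + 629970) = -3365300 + √(265895/((-2017311*(-1/95500))) + 629970) = -3365300 + √(265895/(2017311/95500) + 629970) = -3365300 + √(265895*(95500/2017311) + 629970) = -3365300 + √(25392972500/2017311 + 629970) = -3365300 + √(1296238383170/2017311) = -3365300 + √2614915948991055870/2017311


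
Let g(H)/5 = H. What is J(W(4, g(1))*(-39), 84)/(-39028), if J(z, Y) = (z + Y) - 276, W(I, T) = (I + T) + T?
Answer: 369/19514 ≈ 0.018910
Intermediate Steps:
g(H) = 5*H
W(I, T) = I + 2*T
J(z, Y) = -276 + Y + z (J(z, Y) = (Y + z) - 276 = -276 + Y + z)
J(W(4, g(1))*(-39), 84)/(-39028) = (-276 + 84 + (4 + 2*(5*1))*(-39))/(-39028) = (-276 + 84 + (4 + 2*5)*(-39))*(-1/39028) = (-276 + 84 + (4 + 10)*(-39))*(-1/39028) = (-276 + 84 + 14*(-39))*(-1/39028) = (-276 + 84 - 546)*(-1/39028) = -738*(-1/39028) = 369/19514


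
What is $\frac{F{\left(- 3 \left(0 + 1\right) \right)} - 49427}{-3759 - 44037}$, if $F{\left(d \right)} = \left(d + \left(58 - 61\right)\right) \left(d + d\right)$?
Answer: $\frac{49391}{47796} \approx 1.0334$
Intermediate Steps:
$F{\left(d \right)} = 2 d \left(-3 + d\right)$ ($F{\left(d \right)} = \left(d - 3\right) 2 d = \left(-3 + d\right) 2 d = 2 d \left(-3 + d\right)$)
$\frac{F{\left(- 3 \left(0 + 1\right) \right)} - 49427}{-3759 - 44037} = \frac{2 \left(- 3 \left(0 + 1\right)\right) \left(-3 - 3 \left(0 + 1\right)\right) - 49427}{-3759 - 44037} = \frac{2 \left(\left(-3\right) 1\right) \left(-3 - 3\right) - 49427}{-47796} = \left(2 \left(-3\right) \left(-3 - 3\right) - 49427\right) \left(- \frac{1}{47796}\right) = \left(2 \left(-3\right) \left(-6\right) - 49427\right) \left(- \frac{1}{47796}\right) = \left(36 - 49427\right) \left(- \frac{1}{47796}\right) = \left(-49391\right) \left(- \frac{1}{47796}\right) = \frac{49391}{47796}$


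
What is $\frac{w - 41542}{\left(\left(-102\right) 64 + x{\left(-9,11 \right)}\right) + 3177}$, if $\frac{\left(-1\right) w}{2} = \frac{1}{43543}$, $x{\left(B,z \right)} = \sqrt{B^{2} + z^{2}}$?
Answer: $\frac{6061500945108}{488944303457} + \frac{1808863308 \sqrt{202}}{488944303457} \approx 12.45$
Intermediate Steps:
$w = - \frac{2}{43543} \approx -4.5932 \cdot 10^{-5}$
$\frac{w - 41542}{\left(\left(-102\right) 64 + x{\left(-9,11 \right)}\right) + 3177} = \frac{- \frac{2}{43543} - 41542}{\left(\left(-102\right) 64 + \sqrt{\left(-9\right)^{2} + 11^{2}}\right) + 3177} = - \frac{1808863308}{43543 \left(\left(-6528 + \sqrt{81 + 121}\right) + 3177\right)} = - \frac{1808863308}{43543 \left(\left(-6528 + \sqrt{202}\right) + 3177\right)} = - \frac{1808863308}{43543 \left(-3351 + \sqrt{202}\right)}$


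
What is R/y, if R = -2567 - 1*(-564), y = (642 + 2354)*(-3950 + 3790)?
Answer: 2003/479360 ≈ 0.0041785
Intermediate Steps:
y = -479360 (y = 2996*(-160) = -479360)
R = -2003 (R = -2567 + 564 = -2003)
R/y = -2003/(-479360) = -2003*(-1/479360) = 2003/479360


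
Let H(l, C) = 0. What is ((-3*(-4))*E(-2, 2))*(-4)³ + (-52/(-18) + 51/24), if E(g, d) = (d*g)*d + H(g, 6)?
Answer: 442729/72 ≈ 6149.0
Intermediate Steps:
E(g, d) = g*d² (E(g, d) = (d*g)*d + 0 = g*d² + 0 = g*d²)
((-3*(-4))*E(-2, 2))*(-4)³ + (-52/(-18) + 51/24) = ((-3*(-4))*(-2*2²))*(-4)³ + (-52/(-18) + 51/24) = (12*(-2*4))*(-64) + (-52*(-1/18) + 51*(1/24)) = (12*(-8))*(-64) + (26/9 + 17/8) = -96*(-64) + 361/72 = 6144 + 361/72 = 442729/72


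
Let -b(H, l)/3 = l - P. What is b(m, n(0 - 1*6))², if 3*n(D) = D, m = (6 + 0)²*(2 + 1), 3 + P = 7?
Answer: 324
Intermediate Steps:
P = 4 (P = -3 + 7 = 4)
m = 108 (m = 6²*3 = 36*3 = 108)
n(D) = D/3
b(H, l) = 12 - 3*l (b(H, l) = -3*(l - 1*4) = -3*(l - 4) = -3*(-4 + l) = 12 - 3*l)
b(m, n(0 - 1*6))² = (12 - (0 - 1*6))² = (12 - (0 - 6))² = (12 - (-6))² = (12 - 3*(-2))² = (12 + 6)² = 18² = 324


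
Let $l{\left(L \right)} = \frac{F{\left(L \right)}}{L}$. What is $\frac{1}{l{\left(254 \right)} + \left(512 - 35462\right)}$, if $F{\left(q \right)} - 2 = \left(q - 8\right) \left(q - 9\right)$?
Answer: $- \frac{127}{4408514} \approx -2.8808 \cdot 10^{-5}$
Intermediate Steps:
$F{\left(q \right)} = 2 + \left(-9 + q\right) \left(-8 + q\right)$ ($F{\left(q \right)} = 2 + \left(q - 8\right) \left(q - 9\right) = 2 + \left(-8 + q\right) \left(-9 + q\right) = 2 + \left(-9 + q\right) \left(-8 + q\right)$)
$l{\left(L \right)} = \frac{74 + L^{2} - 17 L}{L}$
$\frac{1}{l{\left(254 \right)} + \left(512 - 35462\right)} = \frac{1}{\left(-17 + 254 + \frac{74}{254}\right) + \left(512 - 35462\right)} = \frac{1}{\left(-17 + 254 + 74 \cdot \frac{1}{254}\right) + \left(512 - 35462\right)} = \frac{1}{\left(-17 + 254 + \frac{37}{127}\right) - 34950} = \frac{1}{\frac{30136}{127} - 34950} = \frac{1}{- \frac{4408514}{127}} = - \frac{127}{4408514}$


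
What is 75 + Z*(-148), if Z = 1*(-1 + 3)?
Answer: -221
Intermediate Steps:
Z = 2 (Z = 1*2 = 2)
75 + Z*(-148) = 75 + 2*(-148) = 75 - 296 = -221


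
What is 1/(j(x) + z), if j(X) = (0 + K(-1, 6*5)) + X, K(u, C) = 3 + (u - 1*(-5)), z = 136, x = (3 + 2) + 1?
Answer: 1/149 ≈ 0.0067114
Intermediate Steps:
x = 6 (x = 5 + 1 = 6)
K(u, C) = 8 + u (K(u, C) = 3 + (u + 5) = 3 + (5 + u) = 8 + u)
j(X) = 7 + X (j(X) = (0 + (8 - 1)) + X = (0 + 7) + X = 7 + X)
1/(j(x) + z) = 1/((7 + 6) + 136) = 1/(13 + 136) = 1/149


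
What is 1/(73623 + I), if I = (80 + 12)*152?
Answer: 1/87607 ≈ 1.1415e-5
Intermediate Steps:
I = 13984 (I = 92*152 = 13984)
1/(73623 + I) = 1/(73623 + 13984) = 1/87607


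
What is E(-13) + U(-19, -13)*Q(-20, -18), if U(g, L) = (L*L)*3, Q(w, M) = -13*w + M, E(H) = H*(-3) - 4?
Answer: 122729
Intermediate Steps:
E(H) = -4 - 3*H (E(H) = -3*H - 4 = -4 - 3*H)
Q(w, M) = M - 13*w
U(g, L) = 3*L² (U(g, L) = L²*3 = 3*L²)
E(-13) + U(-19, -13)*Q(-20, -18) = (-4 - 3*(-13)) + (3*(-13)²)*(-18 - 13*(-20)) = (-4 + 39) + (3*169)*(-18 + 260) = 35 + 507*242 = 35 + 122694 = 122729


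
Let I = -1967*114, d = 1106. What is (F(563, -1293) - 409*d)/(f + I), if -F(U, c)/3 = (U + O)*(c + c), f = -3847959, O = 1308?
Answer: -14062864/4072197 ≈ -3.4534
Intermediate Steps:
F(U, c) = -6*c*(1308 + U) (F(U, c) = -3*(U + 1308)*(c + c) = -3*(1308 + U)*2*c = -6*c*(1308 + U))
I = -224238
(F(563, -1293) - 409*d)/(f + I) = (-6*(-1293)*(1308 + 563) - 409*1106)/(-3847959 - 224238) = (-6*(-1293)*1871 - 452354)/(-4072197) = (14515218 - 452354)*(-1/4072197) = 14062864*(-1/4072197) = -14062864/4072197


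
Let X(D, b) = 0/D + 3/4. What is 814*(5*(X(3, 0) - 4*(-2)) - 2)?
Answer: 67969/2 ≈ 33985.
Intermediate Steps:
X(D, b) = 3/4 (X(D, b) = 0 + 3*(1/4) = 0 + 3/4 = 3/4)
814*(5*(X(3, 0) - 4*(-2)) - 2) = 814*(5*(3/4 - 4*(-2)) - 2) = 814*(5*(3/4 + 8) - 2) = 814*(5*(35/4) - 2) = 814*(175/4 - 2) = 814*(167/4) = 67969/2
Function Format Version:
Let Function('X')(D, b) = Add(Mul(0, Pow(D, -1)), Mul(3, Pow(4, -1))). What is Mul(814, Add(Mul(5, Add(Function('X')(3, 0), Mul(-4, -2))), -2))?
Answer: Rational(67969, 2) ≈ 33985.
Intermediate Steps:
Function('X')(D, b) = Rational(3, 4) (Function('X')(D, b) = Add(0, Mul(3, Rational(1, 4))) = Add(0, Rational(3, 4)) = Rational(3, 4))
Mul(814, Add(Mul(5, Add(Function('X')(3, 0), Mul(-4, -2))), -2)) = Mul(814, Add(Mul(5, Add(Rational(3, 4), Mul(-4, -2))), -2)) = Mul(814, Add(Mul(5, Add(Rational(3, 4), 8)), -2)) = Mul(814, Add(Mul(5, Rational(35, 4)), -2)) = Mul(814, Add(Rational(175, 4), -2)) = Mul(814, Rational(167, 4)) = Rational(67969, 2)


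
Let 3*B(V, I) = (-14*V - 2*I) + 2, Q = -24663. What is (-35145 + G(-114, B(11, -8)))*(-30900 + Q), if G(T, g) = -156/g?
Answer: 66387394719/34 ≈ 1.9526e+9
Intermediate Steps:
B(V, I) = ⅔ - 14*V/3 - 2*I/3 (B(V, I) = ((-14*V - 2*I) + 2)/3 = (2 - 14*V - 2*I)/3 = ⅔ - 14*V/3 - 2*I/3)
(-35145 + G(-114, B(11, -8)))*(-30900 + Q) = (-35145 - 156/(⅔ - 14/3*11 - ⅔*(-8)))*(-30900 - 24663) = (-35145 - 156/(⅔ - 154/3 + 16/3))*(-55563) = (-35145 - 156/(-136/3))*(-55563) = (-35145 - 156*(-3/136))*(-55563) = (-35145 + 117/34)*(-55563) = -1194813/34*(-55563) = 66387394719/34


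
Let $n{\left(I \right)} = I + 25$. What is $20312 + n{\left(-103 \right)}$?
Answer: $20234$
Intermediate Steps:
$n{\left(I \right)} = 25 + I$
$20312 + n{\left(-103 \right)} = 20312 + \left(25 - 103\right) = 20312 - 78 = 20234$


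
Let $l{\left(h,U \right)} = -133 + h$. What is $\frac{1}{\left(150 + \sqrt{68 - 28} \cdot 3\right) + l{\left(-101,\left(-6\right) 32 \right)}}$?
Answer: $- \frac{7}{558} - \frac{\sqrt{10}}{1116} \approx -0.015378$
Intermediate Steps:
$\frac{1}{\left(150 + \sqrt{68 - 28} \cdot 3\right) + l{\left(-101,\left(-6\right) 32 \right)}} = \frac{1}{\left(150 + \sqrt{68 - 28} \cdot 3\right) - 234} = \frac{1}{\left(150 + \sqrt{40} \cdot 3\right) - 234} = \frac{1}{\left(150 + 2 \sqrt{10} \cdot 3\right) - 234} = \frac{1}{\left(150 + 6 \sqrt{10}\right) - 234} = \frac{1}{-84 + 6 \sqrt{10}}$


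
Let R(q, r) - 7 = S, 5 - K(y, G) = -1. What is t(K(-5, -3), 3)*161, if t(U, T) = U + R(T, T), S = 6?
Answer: 3059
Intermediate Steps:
K(y, G) = 6 (K(y, G) = 5 - 1*(-1) = 5 + 1 = 6)
R(q, r) = 13 (R(q, r) = 7 + 6 = 13)
t(U, T) = 13 + U (t(U, T) = U + 13 = 13 + U)
t(K(-5, -3), 3)*161 = (13 + 6)*161 = 19*161 = 3059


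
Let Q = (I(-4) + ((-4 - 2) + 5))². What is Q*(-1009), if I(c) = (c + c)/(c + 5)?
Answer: -81729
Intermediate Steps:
I(c) = 2*c/(5 + c) (I(c) = (2*c)/(5 + c) = 2*c/(5 + c))
Q = 81 (Q = (2*(-4)/(5 - 4) + ((-4 - 2) + 5))² = (2*(-4)/1 + (-6 + 5))² = (2*(-4)*1 - 1)² = (-8 - 1)² = (-9)² = 81)
Q*(-1009) = 81*(-1009) = -81729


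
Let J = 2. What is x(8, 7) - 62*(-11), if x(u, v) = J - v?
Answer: 677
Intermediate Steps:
x(u, v) = 2 - v
x(8, 7) - 62*(-11) = (2 - 1*7) - 62*(-11) = (2 - 7) + 682 = -5 + 682 = 677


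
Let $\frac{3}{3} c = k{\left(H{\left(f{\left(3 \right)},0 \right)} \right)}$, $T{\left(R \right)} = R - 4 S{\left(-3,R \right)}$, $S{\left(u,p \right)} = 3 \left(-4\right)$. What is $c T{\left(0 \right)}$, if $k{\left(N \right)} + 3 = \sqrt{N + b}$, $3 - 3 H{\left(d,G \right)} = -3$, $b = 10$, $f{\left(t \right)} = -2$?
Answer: $-144 + 96 \sqrt{3} \approx 22.277$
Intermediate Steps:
$S{\left(u,p \right)} = -12$
$H{\left(d,G \right)} = 2$ ($H{\left(d,G \right)} = 1 - -1 = 1 + 1 = 2$)
$T{\left(R \right)} = 48 + R$ ($T{\left(R \right)} = R - -48 = R + 48 = 48 + R$)
$k{\left(N \right)} = -3 + \sqrt{10 + N}$ ($k{\left(N \right)} = -3 + \sqrt{N + 10} = -3 + \sqrt{10 + N}$)
$c = -3 + 2 \sqrt{3}$ ($c = -3 + \sqrt{10 + 2} = -3 + \sqrt{12} = -3 + 2 \sqrt{3} \approx 0.4641$)
$c T{\left(0 \right)} = \left(-3 + 2 \sqrt{3}\right) \left(48 + 0\right) = \left(-3 + 2 \sqrt{3}\right) 48 = -144 + 96 \sqrt{3}$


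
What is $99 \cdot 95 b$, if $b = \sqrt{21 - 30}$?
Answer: $28215 i \approx 28215.0 i$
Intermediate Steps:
$b = 3 i$ ($b = \sqrt{-9} = 3 i \approx 3.0 i$)
$99 \cdot 95 b = 99 \cdot 95 \cdot 3 i = 9405 \cdot 3 i = 28215 i$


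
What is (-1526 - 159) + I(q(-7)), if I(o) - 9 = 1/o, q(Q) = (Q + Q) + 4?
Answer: -16761/10 ≈ -1676.1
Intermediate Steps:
q(Q) = 4 + 2*Q (q(Q) = 2*Q + 4 = 4 + 2*Q)
I(o) = 9 + 1/o
(-1526 - 159) + I(q(-7)) = (-1526 - 159) + (9 + 1/(4 + 2*(-7))) = -1685 + (9 + 1/(4 - 14)) = -1685 + (9 + 1/(-10)) = -1685 + (9 - 1/10) = -1685 + 89/10 = -16761/10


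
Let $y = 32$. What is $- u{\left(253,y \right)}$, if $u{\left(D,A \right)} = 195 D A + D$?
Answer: $-1578973$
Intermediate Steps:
$u{\left(D,A \right)} = D + 195 A D$ ($u{\left(D,A \right)} = 195 A D + D = D + 195 A D$)
$- u{\left(253,y \right)} = - 253 \left(1 + 195 \cdot 32\right) = - 253 \left(1 + 6240\right) = - 253 \cdot 6241 = \left(-1\right) 1578973 = -1578973$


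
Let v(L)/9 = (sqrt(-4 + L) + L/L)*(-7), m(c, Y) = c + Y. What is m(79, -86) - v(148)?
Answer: 812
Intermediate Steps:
m(c, Y) = Y + c
v(L) = -63 - 63*sqrt(-4 + L) (v(L) = 9*((sqrt(-4 + L) + L/L)*(-7)) = 9*((sqrt(-4 + L) + 1)*(-7)) = 9*((1 + sqrt(-4 + L))*(-7)) = 9*(-7 - 7*sqrt(-4 + L)) = -63 - 63*sqrt(-4 + L))
m(79, -86) - v(148) = (-86 + 79) - (-63 - 63*sqrt(-4 + 148)) = -7 - (-63 - 63*sqrt(144)) = -7 - (-63 - 63*12) = -7 - (-63 - 756) = -7 - 1*(-819) = -7 + 819 = 812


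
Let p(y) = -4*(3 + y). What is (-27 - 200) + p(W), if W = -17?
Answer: -171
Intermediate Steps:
p(y) = -12 - 4*y
(-27 - 200) + p(W) = (-27 - 200) + (-12 - 4*(-17)) = -227 + (-12 + 68) = -227 + 56 = -171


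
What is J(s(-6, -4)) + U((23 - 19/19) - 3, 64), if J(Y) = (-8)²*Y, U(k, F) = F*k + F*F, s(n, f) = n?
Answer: 4928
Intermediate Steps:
U(k, F) = F² + F*k (U(k, F) = F*k + F² = F² + F*k)
J(Y) = 64*Y
J(s(-6, -4)) + U((23 - 19/19) - 3, 64) = 64*(-6) + 64*(64 + ((23 - 19/19) - 3)) = -384 + 64*(64 + ((23 - 19*1/19) - 3)) = -384 + 64*(64 + ((23 - 1) - 3)) = -384 + 64*(64 + (22 - 3)) = -384 + 64*(64 + 19) = -384 + 64*83 = -384 + 5312 = 4928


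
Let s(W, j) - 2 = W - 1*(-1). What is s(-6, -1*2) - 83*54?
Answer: -4485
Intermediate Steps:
s(W, j) = 3 + W (s(W, j) = 2 + (W - 1*(-1)) = 2 + (W + 1) = 2 + (1 + W) = 3 + W)
s(-6, -1*2) - 83*54 = (3 - 6) - 83*54 = -3 - 4482 = -4485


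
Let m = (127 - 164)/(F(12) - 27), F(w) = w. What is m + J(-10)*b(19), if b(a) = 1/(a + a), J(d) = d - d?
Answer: 37/15 ≈ 2.4667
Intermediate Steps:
J(d) = 0
m = 37/15 (m = (127 - 164)/(12 - 27) = -37/(-15) = -37*(-1/15) = 37/15 ≈ 2.4667)
b(a) = 1/(2*a)
m + J(-10)*b(19) = 37/15 + 0*((½)/19) = 37/15 + 0*((½)*(1/19)) = 37/15 + 0*(1/38) = 37/15 + 0 = 37/15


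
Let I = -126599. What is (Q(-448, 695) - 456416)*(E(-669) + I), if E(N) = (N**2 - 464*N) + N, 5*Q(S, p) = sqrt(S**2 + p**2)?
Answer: -287865678944 + 630709*sqrt(683729)/5 ≈ -2.8776e+11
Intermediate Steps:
Q(S, p) = sqrt(S**2 + p**2)/5
E(N) = N**2 - 463*N
(Q(-448, 695) - 456416)*(E(-669) + I) = (sqrt((-448)**2 + 695**2)/5 - 456416)*(-669*(-463 - 669) - 126599) = (sqrt(200704 + 483025)/5 - 456416)*(-669*(-1132) - 126599) = (sqrt(683729)/5 - 456416)*(757308 - 126599) = (-456416 + sqrt(683729)/5)*630709 = -287865678944 + 630709*sqrt(683729)/5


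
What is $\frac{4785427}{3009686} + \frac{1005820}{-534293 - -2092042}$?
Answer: $\frac{10481696496343}{4688335356814} \approx 2.2357$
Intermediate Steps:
$\frac{4785427}{3009686} + \frac{1005820}{-534293 - -2092042} = 4785427 \cdot \frac{1}{3009686} + \frac{1005820}{-534293 + 2092042} = \frac{4785427}{3009686} + \frac{1005820}{1557749} = \frac{10481696496343}{4688335356814}$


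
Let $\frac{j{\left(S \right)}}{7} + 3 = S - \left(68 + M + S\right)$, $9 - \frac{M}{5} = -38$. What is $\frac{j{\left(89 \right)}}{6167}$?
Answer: $- \frac{306}{881} \approx -0.34733$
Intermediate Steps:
$M = 235$ ($M = 45 - -190 = 45 + 190 = 235$)
$j{\left(S \right)} = -2142$ ($j{\left(S \right)} = -21 + 7 \left(S - \left(303 + S\right)\right) = -21 + 7 \left(-303\right) = -21 - 2121 = -2142$)
$\frac{j{\left(89 \right)}}{6167} = - \frac{2142}{6167} = \left(-2142\right) \frac{1}{6167} = - \frac{306}{881}$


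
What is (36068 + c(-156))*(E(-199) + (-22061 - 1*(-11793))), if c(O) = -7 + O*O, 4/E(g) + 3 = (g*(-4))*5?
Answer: -2466361745304/3977 ≈ -6.2016e+8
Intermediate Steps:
E(g) = 4/(-3 - 20*g) (E(g) = 4/(-3 + (g*(-4))*5) = 4/(-3 - 4*g*5) = 4/(-3 - 20*g))
c(O) = -7 + O²
(36068 + c(-156))*(E(-199) + (-22061 - 1*(-11793))) = (36068 + (-7 + (-156)²))*(-4/(3 + 20*(-199)) + (-22061 - 1*(-11793))) = (36068 + (-7 + 24336))*(-4/(3 - 3980) + (-22061 + 11793)) = (36068 + 24329)*(-4/(-3977) - 10268) = 60397*(-4*(-1/3977) - 10268) = 60397*(4/3977 - 10268) = 60397*(-40835832/3977) = -2466361745304/3977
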